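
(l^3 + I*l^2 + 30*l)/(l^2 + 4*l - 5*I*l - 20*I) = l*(l + 6*I)/(l + 4)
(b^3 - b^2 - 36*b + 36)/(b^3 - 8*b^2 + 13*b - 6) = (b + 6)/(b - 1)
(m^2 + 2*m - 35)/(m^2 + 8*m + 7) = (m - 5)/(m + 1)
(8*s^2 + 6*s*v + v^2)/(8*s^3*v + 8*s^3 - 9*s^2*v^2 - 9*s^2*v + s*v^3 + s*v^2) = (8*s^2 + 6*s*v + v^2)/(s*(8*s^2*v + 8*s^2 - 9*s*v^2 - 9*s*v + v^3 + v^2))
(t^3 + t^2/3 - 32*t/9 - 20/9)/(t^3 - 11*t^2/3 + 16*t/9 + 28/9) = (3*t + 5)/(3*t - 7)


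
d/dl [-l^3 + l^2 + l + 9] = -3*l^2 + 2*l + 1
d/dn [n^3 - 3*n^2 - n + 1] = 3*n^2 - 6*n - 1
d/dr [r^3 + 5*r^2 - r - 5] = 3*r^2 + 10*r - 1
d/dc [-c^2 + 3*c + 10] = 3 - 2*c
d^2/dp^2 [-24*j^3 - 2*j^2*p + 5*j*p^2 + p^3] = 10*j + 6*p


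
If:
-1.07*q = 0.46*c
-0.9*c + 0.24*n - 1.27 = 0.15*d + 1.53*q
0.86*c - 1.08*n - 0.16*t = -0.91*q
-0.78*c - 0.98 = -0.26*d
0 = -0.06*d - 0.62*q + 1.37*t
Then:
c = -3.14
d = -5.66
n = -1.42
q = 1.35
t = 0.36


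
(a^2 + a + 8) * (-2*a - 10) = -2*a^3 - 12*a^2 - 26*a - 80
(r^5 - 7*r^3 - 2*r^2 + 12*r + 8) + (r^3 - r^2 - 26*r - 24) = r^5 - 6*r^3 - 3*r^2 - 14*r - 16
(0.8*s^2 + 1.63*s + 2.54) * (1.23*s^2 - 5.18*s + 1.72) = 0.984*s^4 - 2.1391*s^3 - 3.9432*s^2 - 10.3536*s + 4.3688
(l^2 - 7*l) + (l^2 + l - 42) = 2*l^2 - 6*l - 42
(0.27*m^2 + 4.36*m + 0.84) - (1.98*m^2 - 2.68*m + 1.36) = -1.71*m^2 + 7.04*m - 0.52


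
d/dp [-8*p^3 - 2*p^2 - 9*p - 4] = -24*p^2 - 4*p - 9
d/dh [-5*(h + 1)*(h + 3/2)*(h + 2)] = -15*h^2 - 45*h - 65/2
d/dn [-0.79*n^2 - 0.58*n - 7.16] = -1.58*n - 0.58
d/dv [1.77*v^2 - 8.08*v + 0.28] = 3.54*v - 8.08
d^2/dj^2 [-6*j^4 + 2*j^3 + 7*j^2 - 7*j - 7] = -72*j^2 + 12*j + 14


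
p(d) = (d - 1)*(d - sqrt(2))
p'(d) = 2*d - sqrt(2) - 1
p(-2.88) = 16.66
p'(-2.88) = -8.17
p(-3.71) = 24.14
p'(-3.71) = -9.83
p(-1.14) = 5.47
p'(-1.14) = -4.69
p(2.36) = 1.29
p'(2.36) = 2.31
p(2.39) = 1.36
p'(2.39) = 2.37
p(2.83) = 2.59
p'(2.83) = 3.25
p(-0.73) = 3.71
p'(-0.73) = -3.87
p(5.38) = 17.37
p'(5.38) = 8.35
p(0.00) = 1.41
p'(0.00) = -2.41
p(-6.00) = 51.90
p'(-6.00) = -14.41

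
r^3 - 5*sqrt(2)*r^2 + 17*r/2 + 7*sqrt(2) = (r - 7*sqrt(2)/2)*(r - 2*sqrt(2))*(r + sqrt(2)/2)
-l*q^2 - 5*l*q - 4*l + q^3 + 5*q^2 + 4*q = (-l + q)*(q + 1)*(q + 4)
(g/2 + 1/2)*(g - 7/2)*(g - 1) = g^3/2 - 7*g^2/4 - g/2 + 7/4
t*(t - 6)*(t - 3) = t^3 - 9*t^2 + 18*t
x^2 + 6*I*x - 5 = (x + I)*(x + 5*I)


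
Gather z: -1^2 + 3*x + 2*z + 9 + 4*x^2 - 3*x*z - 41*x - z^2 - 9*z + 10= 4*x^2 - 38*x - z^2 + z*(-3*x - 7) + 18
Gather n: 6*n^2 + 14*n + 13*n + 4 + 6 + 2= 6*n^2 + 27*n + 12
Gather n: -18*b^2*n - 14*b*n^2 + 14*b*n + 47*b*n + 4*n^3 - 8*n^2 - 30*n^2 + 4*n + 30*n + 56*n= 4*n^3 + n^2*(-14*b - 38) + n*(-18*b^2 + 61*b + 90)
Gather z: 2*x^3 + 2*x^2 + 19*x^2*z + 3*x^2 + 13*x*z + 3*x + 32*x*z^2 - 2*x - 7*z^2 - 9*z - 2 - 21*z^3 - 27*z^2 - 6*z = 2*x^3 + 5*x^2 + x - 21*z^3 + z^2*(32*x - 34) + z*(19*x^2 + 13*x - 15) - 2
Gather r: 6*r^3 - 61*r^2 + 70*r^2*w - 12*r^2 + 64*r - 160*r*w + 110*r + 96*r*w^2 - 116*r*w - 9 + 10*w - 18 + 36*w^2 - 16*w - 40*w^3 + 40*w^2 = 6*r^3 + r^2*(70*w - 73) + r*(96*w^2 - 276*w + 174) - 40*w^3 + 76*w^2 - 6*w - 27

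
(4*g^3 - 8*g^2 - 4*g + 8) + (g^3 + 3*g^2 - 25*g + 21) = 5*g^3 - 5*g^2 - 29*g + 29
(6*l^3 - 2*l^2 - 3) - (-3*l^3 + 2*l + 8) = 9*l^3 - 2*l^2 - 2*l - 11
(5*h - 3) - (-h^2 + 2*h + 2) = h^2 + 3*h - 5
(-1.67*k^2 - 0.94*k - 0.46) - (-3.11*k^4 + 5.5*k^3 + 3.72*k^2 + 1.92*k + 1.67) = 3.11*k^4 - 5.5*k^3 - 5.39*k^2 - 2.86*k - 2.13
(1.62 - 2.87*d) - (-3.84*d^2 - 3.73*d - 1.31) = 3.84*d^2 + 0.86*d + 2.93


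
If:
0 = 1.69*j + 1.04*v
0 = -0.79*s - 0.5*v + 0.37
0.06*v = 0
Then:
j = 0.00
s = 0.47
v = 0.00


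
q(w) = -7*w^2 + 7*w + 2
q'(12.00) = -161.00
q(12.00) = -922.00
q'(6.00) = -77.00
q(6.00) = -208.00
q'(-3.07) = 49.98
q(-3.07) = -85.46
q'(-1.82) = 32.48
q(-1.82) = -33.93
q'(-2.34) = 39.76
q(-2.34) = -52.71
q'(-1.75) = 31.50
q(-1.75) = -31.69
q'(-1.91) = 33.74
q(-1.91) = -36.91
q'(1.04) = -7.56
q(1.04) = 1.71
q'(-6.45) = 97.30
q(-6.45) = -334.37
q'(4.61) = -57.54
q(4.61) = -114.49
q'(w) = 7 - 14*w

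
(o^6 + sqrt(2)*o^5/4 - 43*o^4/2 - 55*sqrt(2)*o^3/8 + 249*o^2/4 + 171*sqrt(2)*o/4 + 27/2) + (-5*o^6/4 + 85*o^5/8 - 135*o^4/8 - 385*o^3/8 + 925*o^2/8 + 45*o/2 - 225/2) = -o^6/4 + sqrt(2)*o^5/4 + 85*o^5/8 - 307*o^4/8 - 385*o^3/8 - 55*sqrt(2)*o^3/8 + 1423*o^2/8 + 45*o/2 + 171*sqrt(2)*o/4 - 99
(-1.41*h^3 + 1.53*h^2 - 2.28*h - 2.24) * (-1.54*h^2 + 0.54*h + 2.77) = 2.1714*h^5 - 3.1176*h^4 + 0.4317*h^3 + 6.4565*h^2 - 7.5252*h - 6.2048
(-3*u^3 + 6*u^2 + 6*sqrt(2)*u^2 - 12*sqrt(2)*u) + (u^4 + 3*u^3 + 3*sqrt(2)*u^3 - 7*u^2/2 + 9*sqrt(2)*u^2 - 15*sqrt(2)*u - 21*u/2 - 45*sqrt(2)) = u^4 + 3*sqrt(2)*u^3 + 5*u^2/2 + 15*sqrt(2)*u^2 - 27*sqrt(2)*u - 21*u/2 - 45*sqrt(2)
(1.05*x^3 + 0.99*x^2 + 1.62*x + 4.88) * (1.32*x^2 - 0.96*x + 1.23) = 1.386*x^5 + 0.2988*x^4 + 2.4795*x^3 + 6.1041*x^2 - 2.6922*x + 6.0024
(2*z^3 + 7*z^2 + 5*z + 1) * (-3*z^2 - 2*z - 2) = -6*z^5 - 25*z^4 - 33*z^3 - 27*z^2 - 12*z - 2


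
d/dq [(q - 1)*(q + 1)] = 2*q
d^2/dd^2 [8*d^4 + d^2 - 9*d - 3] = 96*d^2 + 2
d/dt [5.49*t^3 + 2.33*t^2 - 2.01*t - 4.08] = 16.47*t^2 + 4.66*t - 2.01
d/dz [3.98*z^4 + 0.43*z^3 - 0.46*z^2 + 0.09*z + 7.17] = 15.92*z^3 + 1.29*z^2 - 0.92*z + 0.09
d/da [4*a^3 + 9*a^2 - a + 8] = 12*a^2 + 18*a - 1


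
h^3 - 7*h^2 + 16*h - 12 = (h - 3)*(h - 2)^2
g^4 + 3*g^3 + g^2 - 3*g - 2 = (g - 1)*(g + 1)^2*(g + 2)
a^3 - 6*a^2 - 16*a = a*(a - 8)*(a + 2)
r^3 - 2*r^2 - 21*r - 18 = (r - 6)*(r + 1)*(r + 3)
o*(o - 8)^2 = o^3 - 16*o^2 + 64*o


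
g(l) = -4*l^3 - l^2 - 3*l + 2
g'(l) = -12*l^2 - 2*l - 3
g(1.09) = -7.64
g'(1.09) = -19.44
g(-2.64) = 76.55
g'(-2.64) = -81.36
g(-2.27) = 50.45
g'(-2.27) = -60.29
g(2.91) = -113.77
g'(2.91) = -110.44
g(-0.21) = 2.62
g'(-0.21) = -3.11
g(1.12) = -8.23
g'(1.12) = -20.29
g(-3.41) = 159.21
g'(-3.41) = -135.72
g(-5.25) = 569.00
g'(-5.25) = -323.25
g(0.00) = 2.00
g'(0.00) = -3.00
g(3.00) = -124.00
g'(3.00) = -117.00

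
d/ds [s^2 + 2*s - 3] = 2*s + 2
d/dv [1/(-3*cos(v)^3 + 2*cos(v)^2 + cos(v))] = (-9*sin(v) + sin(v)/cos(v)^2 + 4*tan(v))/((cos(v) - 1)^2*(3*cos(v) + 1)^2)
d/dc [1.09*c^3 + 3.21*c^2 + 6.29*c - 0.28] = 3.27*c^2 + 6.42*c + 6.29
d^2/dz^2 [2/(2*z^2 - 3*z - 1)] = 4*(4*z^2 - 6*z - (4*z - 3)^2 - 2)/(-2*z^2 + 3*z + 1)^3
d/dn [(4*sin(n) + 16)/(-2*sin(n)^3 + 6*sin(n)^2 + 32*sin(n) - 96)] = 2*(2*sin(n) - 7)*cos(n)/((sin(n) - 4)^2*(sin(n) - 3)^2)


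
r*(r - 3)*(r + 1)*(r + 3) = r^4 + r^3 - 9*r^2 - 9*r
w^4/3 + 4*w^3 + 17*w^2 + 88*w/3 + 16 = (w/3 + 1)*(w + 1)*(w + 4)^2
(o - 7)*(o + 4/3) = o^2 - 17*o/3 - 28/3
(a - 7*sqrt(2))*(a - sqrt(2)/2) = a^2 - 15*sqrt(2)*a/2 + 7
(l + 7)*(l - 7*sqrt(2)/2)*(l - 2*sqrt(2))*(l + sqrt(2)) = l^4 - 9*sqrt(2)*l^3/2 + 7*l^3 - 63*sqrt(2)*l^2/2 + 3*l^2 + 14*sqrt(2)*l + 21*l + 98*sqrt(2)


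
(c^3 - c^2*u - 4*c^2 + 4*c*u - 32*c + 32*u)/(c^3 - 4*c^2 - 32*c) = (c - u)/c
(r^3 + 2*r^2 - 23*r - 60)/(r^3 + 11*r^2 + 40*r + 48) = (r - 5)/(r + 4)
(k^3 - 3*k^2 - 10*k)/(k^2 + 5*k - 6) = k*(k^2 - 3*k - 10)/(k^2 + 5*k - 6)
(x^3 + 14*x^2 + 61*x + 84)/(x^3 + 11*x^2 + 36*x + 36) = (x^2 + 11*x + 28)/(x^2 + 8*x + 12)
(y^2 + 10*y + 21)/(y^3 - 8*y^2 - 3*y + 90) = (y + 7)/(y^2 - 11*y + 30)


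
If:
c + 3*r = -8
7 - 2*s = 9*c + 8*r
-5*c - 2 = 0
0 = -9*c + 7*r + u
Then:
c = -2/5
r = -38/15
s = 463/30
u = 212/15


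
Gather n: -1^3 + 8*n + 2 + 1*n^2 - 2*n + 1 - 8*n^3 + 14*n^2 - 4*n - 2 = -8*n^3 + 15*n^2 + 2*n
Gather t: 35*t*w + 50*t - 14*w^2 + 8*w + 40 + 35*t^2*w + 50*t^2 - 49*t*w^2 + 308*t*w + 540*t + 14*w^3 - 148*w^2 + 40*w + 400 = t^2*(35*w + 50) + t*(-49*w^2 + 343*w + 590) + 14*w^3 - 162*w^2 + 48*w + 440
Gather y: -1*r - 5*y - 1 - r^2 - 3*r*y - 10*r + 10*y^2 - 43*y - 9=-r^2 - 11*r + 10*y^2 + y*(-3*r - 48) - 10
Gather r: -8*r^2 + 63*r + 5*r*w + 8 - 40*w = -8*r^2 + r*(5*w + 63) - 40*w + 8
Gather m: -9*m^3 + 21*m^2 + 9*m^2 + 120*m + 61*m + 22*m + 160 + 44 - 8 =-9*m^3 + 30*m^2 + 203*m + 196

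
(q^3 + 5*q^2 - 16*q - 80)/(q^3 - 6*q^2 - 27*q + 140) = (q + 4)/(q - 7)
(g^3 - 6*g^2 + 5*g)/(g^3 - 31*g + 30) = g/(g + 6)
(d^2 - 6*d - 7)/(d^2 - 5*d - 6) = (d - 7)/(d - 6)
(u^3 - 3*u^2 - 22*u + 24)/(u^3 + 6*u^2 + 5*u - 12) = (u - 6)/(u + 3)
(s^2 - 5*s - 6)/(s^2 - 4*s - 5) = (s - 6)/(s - 5)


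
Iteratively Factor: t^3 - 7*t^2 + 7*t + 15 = (t - 3)*(t^2 - 4*t - 5) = (t - 5)*(t - 3)*(t + 1)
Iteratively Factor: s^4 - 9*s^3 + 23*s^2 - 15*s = (s)*(s^3 - 9*s^2 + 23*s - 15) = s*(s - 1)*(s^2 - 8*s + 15) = s*(s - 3)*(s - 1)*(s - 5)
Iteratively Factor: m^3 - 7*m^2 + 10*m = (m)*(m^2 - 7*m + 10) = m*(m - 5)*(m - 2)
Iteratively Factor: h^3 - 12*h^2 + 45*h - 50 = (h - 2)*(h^2 - 10*h + 25) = (h - 5)*(h - 2)*(h - 5)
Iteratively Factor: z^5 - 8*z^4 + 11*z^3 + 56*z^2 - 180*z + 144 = (z + 3)*(z^4 - 11*z^3 + 44*z^2 - 76*z + 48) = (z - 3)*(z + 3)*(z^3 - 8*z^2 + 20*z - 16) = (z - 3)*(z - 2)*(z + 3)*(z^2 - 6*z + 8) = (z - 4)*(z - 3)*(z - 2)*(z + 3)*(z - 2)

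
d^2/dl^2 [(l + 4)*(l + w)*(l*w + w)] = 2*w*(3*l + w + 5)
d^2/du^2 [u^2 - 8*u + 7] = 2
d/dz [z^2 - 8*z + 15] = 2*z - 8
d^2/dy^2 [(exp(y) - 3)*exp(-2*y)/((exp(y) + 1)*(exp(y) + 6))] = (9*exp(5*y) + 29*exp(4*y) - 275*exp(3*y) - 1413*exp(2*y) - 1350*exp(y) - 432)*exp(-2*y)/(exp(6*y) + 21*exp(5*y) + 165*exp(4*y) + 595*exp(3*y) + 990*exp(2*y) + 756*exp(y) + 216)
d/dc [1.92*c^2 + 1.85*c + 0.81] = 3.84*c + 1.85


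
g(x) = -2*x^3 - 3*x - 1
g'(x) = -6*x^2 - 3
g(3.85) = -126.68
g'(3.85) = -91.94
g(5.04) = -272.17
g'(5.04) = -155.41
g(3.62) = -106.74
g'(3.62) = -81.63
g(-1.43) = 9.14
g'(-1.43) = -15.27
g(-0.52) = 0.84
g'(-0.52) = -4.62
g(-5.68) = 382.54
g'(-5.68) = -196.57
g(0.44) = -2.49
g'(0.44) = -4.16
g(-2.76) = 49.33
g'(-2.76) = -48.71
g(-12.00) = 3491.00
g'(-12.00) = -867.00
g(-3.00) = 62.00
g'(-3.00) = -57.00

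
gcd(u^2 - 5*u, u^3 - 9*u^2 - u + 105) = u - 5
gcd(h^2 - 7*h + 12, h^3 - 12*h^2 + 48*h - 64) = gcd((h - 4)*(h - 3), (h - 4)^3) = h - 4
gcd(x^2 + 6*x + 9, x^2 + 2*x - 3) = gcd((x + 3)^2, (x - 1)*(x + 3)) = x + 3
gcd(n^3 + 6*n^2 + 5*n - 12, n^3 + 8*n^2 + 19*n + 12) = n^2 + 7*n + 12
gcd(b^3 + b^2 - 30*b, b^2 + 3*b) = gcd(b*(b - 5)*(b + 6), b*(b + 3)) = b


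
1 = 1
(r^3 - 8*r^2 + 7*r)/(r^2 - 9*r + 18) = r*(r^2 - 8*r + 7)/(r^2 - 9*r + 18)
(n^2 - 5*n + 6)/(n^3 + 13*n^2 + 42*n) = (n^2 - 5*n + 6)/(n*(n^2 + 13*n + 42))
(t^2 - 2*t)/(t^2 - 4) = t/(t + 2)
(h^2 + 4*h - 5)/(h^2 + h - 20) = (h - 1)/(h - 4)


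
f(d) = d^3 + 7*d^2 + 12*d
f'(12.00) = 612.00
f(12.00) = 2880.00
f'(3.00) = 81.00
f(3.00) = 126.00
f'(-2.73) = -3.86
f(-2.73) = -0.94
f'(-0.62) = 4.47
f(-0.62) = -4.99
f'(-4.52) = 10.01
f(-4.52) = -3.57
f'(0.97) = 28.40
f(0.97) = 19.14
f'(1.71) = 44.71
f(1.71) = 45.99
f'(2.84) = 75.96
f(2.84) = 113.45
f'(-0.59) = 4.78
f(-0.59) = -4.85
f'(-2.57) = -4.17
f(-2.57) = -1.58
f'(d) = 3*d^2 + 14*d + 12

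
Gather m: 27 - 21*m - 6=21 - 21*m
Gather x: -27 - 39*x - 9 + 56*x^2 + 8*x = 56*x^2 - 31*x - 36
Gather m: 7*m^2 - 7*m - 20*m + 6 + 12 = 7*m^2 - 27*m + 18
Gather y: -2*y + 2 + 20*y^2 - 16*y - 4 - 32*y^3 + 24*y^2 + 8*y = -32*y^3 + 44*y^2 - 10*y - 2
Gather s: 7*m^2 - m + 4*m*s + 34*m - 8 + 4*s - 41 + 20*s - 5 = 7*m^2 + 33*m + s*(4*m + 24) - 54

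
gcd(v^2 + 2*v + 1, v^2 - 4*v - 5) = v + 1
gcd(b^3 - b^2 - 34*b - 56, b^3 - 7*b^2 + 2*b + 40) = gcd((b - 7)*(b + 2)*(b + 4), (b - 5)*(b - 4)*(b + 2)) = b + 2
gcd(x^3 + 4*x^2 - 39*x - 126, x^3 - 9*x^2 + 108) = x^2 - 3*x - 18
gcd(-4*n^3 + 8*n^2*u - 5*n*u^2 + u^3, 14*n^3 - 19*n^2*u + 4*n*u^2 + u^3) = 2*n^2 - 3*n*u + u^2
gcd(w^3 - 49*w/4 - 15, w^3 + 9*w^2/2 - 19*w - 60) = w^2 - 3*w/2 - 10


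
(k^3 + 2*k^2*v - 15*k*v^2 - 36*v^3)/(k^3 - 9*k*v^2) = (-k^2 + k*v + 12*v^2)/(k*(-k + 3*v))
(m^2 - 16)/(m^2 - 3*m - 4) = (m + 4)/(m + 1)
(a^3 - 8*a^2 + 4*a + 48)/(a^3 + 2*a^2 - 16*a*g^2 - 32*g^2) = (a^2 - 10*a + 24)/(a^2 - 16*g^2)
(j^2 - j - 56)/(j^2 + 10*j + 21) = (j - 8)/(j + 3)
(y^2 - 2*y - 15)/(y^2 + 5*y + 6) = (y - 5)/(y + 2)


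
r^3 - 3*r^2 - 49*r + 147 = (r - 7)*(r - 3)*(r + 7)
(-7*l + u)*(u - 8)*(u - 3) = -7*l*u^2 + 77*l*u - 168*l + u^3 - 11*u^2 + 24*u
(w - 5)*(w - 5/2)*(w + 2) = w^3 - 11*w^2/2 - 5*w/2 + 25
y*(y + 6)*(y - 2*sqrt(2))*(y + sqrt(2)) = y^4 - sqrt(2)*y^3 + 6*y^3 - 6*sqrt(2)*y^2 - 4*y^2 - 24*y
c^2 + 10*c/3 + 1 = (c + 1/3)*(c + 3)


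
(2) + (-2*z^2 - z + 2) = -2*z^2 - z + 4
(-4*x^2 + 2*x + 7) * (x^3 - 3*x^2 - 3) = -4*x^5 + 14*x^4 + x^3 - 9*x^2 - 6*x - 21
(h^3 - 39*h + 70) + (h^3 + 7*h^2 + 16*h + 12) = 2*h^3 + 7*h^2 - 23*h + 82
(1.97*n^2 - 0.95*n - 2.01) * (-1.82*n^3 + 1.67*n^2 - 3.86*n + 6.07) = -3.5854*n^5 + 5.0189*n^4 - 5.5325*n^3 + 12.2682*n^2 + 1.9921*n - 12.2007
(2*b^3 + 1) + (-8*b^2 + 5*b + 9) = 2*b^3 - 8*b^2 + 5*b + 10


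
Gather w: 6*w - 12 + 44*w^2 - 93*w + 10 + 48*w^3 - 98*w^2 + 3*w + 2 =48*w^3 - 54*w^2 - 84*w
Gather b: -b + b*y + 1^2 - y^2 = b*(y - 1) - y^2 + 1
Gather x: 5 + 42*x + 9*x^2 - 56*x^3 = -56*x^3 + 9*x^2 + 42*x + 5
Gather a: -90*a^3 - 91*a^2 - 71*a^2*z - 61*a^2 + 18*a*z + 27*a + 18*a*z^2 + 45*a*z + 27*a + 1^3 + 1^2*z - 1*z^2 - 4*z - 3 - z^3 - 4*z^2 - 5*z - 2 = -90*a^3 + a^2*(-71*z - 152) + a*(18*z^2 + 63*z + 54) - z^3 - 5*z^2 - 8*z - 4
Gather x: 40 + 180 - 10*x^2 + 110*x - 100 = -10*x^2 + 110*x + 120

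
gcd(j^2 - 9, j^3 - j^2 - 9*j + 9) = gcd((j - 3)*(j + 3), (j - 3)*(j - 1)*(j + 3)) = j^2 - 9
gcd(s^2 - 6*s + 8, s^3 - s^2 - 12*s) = s - 4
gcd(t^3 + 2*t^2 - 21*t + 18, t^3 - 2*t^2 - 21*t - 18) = 1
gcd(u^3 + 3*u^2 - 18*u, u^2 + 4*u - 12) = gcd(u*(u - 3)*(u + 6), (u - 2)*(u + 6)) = u + 6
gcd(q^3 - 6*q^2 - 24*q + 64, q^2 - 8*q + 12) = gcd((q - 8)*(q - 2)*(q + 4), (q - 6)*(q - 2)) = q - 2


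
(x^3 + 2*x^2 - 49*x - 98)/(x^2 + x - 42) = (x^2 - 5*x - 14)/(x - 6)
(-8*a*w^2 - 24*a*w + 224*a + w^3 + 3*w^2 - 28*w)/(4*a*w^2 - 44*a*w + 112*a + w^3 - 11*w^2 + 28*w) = (-8*a*w - 56*a + w^2 + 7*w)/(4*a*w - 28*a + w^2 - 7*w)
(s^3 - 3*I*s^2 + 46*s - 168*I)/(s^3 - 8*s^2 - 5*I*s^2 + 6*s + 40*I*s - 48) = (s^2 + 3*I*s + 28)/(s^2 + s*(-8 + I) - 8*I)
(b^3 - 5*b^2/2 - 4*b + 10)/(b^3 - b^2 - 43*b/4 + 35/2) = 2*(b + 2)/(2*b + 7)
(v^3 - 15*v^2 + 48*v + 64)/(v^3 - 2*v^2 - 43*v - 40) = (v - 8)/(v + 5)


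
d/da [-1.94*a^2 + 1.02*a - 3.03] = 1.02 - 3.88*a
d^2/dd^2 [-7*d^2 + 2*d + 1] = -14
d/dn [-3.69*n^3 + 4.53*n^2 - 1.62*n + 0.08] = -11.07*n^2 + 9.06*n - 1.62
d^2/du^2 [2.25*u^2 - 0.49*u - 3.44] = 4.50000000000000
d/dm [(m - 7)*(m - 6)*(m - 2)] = 3*m^2 - 30*m + 68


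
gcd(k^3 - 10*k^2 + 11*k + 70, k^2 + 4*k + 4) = k + 2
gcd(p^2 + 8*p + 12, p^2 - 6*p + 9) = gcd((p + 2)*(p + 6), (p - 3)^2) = 1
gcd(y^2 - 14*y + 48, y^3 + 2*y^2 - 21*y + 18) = 1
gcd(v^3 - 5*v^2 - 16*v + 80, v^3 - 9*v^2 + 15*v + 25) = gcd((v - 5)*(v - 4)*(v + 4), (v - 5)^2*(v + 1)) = v - 5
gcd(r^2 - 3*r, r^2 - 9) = r - 3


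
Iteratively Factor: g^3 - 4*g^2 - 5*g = (g + 1)*(g^2 - 5*g) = g*(g + 1)*(g - 5)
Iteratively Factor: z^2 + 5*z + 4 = (z + 4)*(z + 1)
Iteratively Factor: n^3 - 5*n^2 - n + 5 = (n + 1)*(n^2 - 6*n + 5) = (n - 1)*(n + 1)*(n - 5)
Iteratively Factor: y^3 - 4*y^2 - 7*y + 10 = (y + 2)*(y^2 - 6*y + 5) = (y - 5)*(y + 2)*(y - 1)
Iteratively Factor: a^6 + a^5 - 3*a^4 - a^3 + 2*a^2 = (a - 1)*(a^5 + 2*a^4 - a^3 - 2*a^2) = a*(a - 1)*(a^4 + 2*a^3 - a^2 - 2*a) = a*(a - 1)*(a + 1)*(a^3 + a^2 - 2*a) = a*(a - 1)^2*(a + 1)*(a^2 + 2*a) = a^2*(a - 1)^2*(a + 1)*(a + 2)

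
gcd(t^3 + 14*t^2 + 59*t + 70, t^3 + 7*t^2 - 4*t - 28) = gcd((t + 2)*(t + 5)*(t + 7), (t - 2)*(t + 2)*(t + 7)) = t^2 + 9*t + 14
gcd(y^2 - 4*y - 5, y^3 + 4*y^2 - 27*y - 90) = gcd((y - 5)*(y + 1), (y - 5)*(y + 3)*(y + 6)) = y - 5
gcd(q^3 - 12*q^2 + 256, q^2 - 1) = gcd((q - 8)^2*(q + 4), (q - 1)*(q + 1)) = 1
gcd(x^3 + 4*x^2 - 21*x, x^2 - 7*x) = x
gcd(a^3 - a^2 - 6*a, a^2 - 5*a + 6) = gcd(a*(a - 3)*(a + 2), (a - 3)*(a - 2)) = a - 3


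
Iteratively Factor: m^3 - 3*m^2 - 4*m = (m + 1)*(m^2 - 4*m) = (m - 4)*(m + 1)*(m)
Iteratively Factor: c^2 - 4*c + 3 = (c - 1)*(c - 3)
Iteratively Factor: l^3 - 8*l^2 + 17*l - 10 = (l - 2)*(l^2 - 6*l + 5) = (l - 2)*(l - 1)*(l - 5)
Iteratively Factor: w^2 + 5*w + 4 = (w + 1)*(w + 4)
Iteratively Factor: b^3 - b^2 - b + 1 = (b - 1)*(b^2 - 1) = (b - 1)*(b + 1)*(b - 1)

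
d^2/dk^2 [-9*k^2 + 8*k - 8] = -18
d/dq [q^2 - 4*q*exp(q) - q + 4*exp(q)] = -4*q*exp(q) + 2*q - 1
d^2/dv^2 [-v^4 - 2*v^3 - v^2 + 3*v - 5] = -12*v^2 - 12*v - 2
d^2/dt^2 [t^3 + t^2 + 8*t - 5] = 6*t + 2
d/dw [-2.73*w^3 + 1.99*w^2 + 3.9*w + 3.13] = -8.19*w^2 + 3.98*w + 3.9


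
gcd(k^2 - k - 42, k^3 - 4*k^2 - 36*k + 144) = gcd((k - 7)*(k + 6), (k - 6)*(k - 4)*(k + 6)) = k + 6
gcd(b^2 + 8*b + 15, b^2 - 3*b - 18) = b + 3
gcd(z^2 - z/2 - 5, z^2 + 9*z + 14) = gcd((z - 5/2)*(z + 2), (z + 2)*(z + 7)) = z + 2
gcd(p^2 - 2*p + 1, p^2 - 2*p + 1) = p^2 - 2*p + 1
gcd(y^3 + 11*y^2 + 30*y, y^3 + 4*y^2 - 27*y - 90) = y + 6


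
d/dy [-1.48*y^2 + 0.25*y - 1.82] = 0.25 - 2.96*y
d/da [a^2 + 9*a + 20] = 2*a + 9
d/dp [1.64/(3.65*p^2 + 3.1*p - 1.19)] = (-11.972*p - 5.084)/(3.65*p^2 + 3.1*p - 1.19)^2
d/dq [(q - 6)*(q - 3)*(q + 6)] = 3*q^2 - 6*q - 36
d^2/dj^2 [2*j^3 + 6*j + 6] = 12*j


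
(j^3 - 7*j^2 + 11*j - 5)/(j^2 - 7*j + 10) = (j^2 - 2*j + 1)/(j - 2)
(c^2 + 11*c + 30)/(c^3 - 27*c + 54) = (c + 5)/(c^2 - 6*c + 9)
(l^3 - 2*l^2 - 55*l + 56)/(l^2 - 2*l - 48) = (l^2 + 6*l - 7)/(l + 6)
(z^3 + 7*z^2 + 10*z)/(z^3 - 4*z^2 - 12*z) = (z + 5)/(z - 6)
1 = 1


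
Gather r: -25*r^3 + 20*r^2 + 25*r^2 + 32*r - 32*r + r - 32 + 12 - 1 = -25*r^3 + 45*r^2 + r - 21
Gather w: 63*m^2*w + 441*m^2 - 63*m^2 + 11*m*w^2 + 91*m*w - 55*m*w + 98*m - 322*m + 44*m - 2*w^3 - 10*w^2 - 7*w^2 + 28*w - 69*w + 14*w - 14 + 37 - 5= 378*m^2 - 180*m - 2*w^3 + w^2*(11*m - 17) + w*(63*m^2 + 36*m - 27) + 18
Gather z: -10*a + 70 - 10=60 - 10*a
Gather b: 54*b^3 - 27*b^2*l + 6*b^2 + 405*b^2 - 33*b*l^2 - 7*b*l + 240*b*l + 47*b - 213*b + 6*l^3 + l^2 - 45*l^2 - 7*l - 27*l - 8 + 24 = 54*b^3 + b^2*(411 - 27*l) + b*(-33*l^2 + 233*l - 166) + 6*l^3 - 44*l^2 - 34*l + 16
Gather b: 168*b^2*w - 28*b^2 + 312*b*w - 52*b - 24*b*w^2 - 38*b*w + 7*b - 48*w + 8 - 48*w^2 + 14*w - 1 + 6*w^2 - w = b^2*(168*w - 28) + b*(-24*w^2 + 274*w - 45) - 42*w^2 - 35*w + 7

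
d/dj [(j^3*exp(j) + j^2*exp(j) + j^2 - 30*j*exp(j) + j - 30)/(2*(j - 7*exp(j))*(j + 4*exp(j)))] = ((j - 7*exp(j))*(j + 4*exp(j))*(j^3*exp(j) + 4*j^2*exp(j) - 28*j*exp(j) + 2*j - 30*exp(j) + 1) - (j - 7*exp(j))*(4*exp(j) + 1)*(j^3*exp(j) + j^2*exp(j) + j^2 - 30*j*exp(j) + j - 30) + (j + 4*exp(j))*(7*exp(j) - 1)*(j^3*exp(j) + j^2*exp(j) + j^2 - 30*j*exp(j) + j - 30))/(2*(j - 7*exp(j))^2*(j + 4*exp(j))^2)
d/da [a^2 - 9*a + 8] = 2*a - 9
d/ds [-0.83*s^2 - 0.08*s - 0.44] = -1.66*s - 0.08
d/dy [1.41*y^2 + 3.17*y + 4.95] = 2.82*y + 3.17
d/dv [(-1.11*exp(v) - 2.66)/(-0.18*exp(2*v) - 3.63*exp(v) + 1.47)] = (-(0.36*exp(v) + 3.63)*(1.11*exp(v) + 2.66) + 0.1998*exp(2*v) + 4.0293*exp(v) - 1.6317)*exp(v)/(0.18*exp(2*v) + 3.63*exp(v) - 1.47)^2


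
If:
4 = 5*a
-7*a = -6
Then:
No Solution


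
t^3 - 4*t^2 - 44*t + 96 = (t - 8)*(t - 2)*(t + 6)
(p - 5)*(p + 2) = p^2 - 3*p - 10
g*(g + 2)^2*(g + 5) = g^4 + 9*g^3 + 24*g^2 + 20*g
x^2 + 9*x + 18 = (x + 3)*(x + 6)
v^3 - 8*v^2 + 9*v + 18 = (v - 6)*(v - 3)*(v + 1)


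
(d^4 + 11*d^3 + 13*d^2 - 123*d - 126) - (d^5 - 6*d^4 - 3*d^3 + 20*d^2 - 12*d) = -d^5 + 7*d^4 + 14*d^3 - 7*d^2 - 111*d - 126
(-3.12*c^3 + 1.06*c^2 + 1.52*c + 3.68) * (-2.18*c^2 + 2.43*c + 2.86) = 6.8016*c^5 - 9.8924*c^4 - 9.661*c^3 - 1.2972*c^2 + 13.2896*c + 10.5248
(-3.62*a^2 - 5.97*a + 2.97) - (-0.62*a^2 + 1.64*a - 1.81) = -3.0*a^2 - 7.61*a + 4.78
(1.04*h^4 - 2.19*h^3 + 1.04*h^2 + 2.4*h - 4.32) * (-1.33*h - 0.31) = -1.3832*h^5 + 2.5903*h^4 - 0.7043*h^3 - 3.5144*h^2 + 5.0016*h + 1.3392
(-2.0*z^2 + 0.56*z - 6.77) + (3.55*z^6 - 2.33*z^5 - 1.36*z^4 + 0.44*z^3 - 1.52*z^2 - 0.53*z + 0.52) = 3.55*z^6 - 2.33*z^5 - 1.36*z^4 + 0.44*z^3 - 3.52*z^2 + 0.03*z - 6.25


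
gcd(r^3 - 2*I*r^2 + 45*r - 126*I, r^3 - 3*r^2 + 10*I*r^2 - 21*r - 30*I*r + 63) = r + 7*I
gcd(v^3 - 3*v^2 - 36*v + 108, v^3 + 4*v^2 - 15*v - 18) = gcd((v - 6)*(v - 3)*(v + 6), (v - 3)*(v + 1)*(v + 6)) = v^2 + 3*v - 18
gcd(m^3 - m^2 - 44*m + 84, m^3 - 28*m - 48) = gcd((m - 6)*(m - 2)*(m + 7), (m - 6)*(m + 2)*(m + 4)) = m - 6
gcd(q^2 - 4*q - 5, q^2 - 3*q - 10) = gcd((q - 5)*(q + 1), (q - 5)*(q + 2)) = q - 5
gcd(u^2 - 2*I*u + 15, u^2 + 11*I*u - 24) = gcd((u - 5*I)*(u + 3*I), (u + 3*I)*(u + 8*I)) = u + 3*I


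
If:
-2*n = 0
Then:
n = 0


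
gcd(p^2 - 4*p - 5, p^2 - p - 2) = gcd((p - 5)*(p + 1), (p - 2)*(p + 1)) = p + 1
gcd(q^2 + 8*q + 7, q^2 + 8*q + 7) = q^2 + 8*q + 7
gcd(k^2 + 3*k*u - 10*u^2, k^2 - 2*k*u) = -k + 2*u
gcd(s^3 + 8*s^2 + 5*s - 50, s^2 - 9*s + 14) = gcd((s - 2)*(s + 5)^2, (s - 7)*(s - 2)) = s - 2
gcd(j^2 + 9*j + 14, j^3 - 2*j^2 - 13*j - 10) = j + 2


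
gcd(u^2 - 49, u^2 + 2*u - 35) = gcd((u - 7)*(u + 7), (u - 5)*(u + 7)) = u + 7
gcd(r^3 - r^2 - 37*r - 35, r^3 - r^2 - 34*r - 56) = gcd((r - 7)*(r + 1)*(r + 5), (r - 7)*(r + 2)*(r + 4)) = r - 7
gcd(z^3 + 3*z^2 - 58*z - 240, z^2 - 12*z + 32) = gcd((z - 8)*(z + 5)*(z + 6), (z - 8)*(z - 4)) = z - 8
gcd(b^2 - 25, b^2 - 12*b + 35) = b - 5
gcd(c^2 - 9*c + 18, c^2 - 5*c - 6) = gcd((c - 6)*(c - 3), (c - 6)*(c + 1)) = c - 6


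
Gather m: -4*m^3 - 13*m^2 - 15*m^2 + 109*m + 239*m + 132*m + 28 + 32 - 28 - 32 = -4*m^3 - 28*m^2 + 480*m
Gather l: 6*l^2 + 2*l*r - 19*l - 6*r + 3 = 6*l^2 + l*(2*r - 19) - 6*r + 3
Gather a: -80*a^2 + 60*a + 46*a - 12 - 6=-80*a^2 + 106*a - 18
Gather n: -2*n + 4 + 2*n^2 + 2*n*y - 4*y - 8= 2*n^2 + n*(2*y - 2) - 4*y - 4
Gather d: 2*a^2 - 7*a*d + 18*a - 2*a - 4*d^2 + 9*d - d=2*a^2 + 16*a - 4*d^2 + d*(8 - 7*a)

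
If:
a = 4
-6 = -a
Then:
No Solution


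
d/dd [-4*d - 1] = -4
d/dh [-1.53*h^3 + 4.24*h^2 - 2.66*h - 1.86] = -4.59*h^2 + 8.48*h - 2.66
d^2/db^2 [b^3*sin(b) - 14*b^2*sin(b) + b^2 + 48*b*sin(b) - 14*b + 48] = -b^3*sin(b) + 14*b^2*sin(b) + 6*b^2*cos(b) - 42*b*sin(b) - 56*b*cos(b) - 28*sin(b) + 96*cos(b) + 2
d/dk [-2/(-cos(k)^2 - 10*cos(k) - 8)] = 4*(cos(k) + 5)*sin(k)/(cos(k)^2 + 10*cos(k) + 8)^2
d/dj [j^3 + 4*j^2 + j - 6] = 3*j^2 + 8*j + 1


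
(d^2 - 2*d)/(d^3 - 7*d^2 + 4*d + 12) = d/(d^2 - 5*d - 6)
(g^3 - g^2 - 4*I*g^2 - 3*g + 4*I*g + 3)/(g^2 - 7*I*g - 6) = (g^2 - g*(1 + 3*I) + 3*I)/(g - 6*I)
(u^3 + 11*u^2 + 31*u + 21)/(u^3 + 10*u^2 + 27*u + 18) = (u + 7)/(u + 6)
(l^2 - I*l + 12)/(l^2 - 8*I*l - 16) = (l + 3*I)/(l - 4*I)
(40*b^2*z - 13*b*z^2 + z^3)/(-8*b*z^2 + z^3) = (-5*b + z)/z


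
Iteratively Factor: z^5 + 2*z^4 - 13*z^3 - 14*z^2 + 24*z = (z - 1)*(z^4 + 3*z^3 - 10*z^2 - 24*z) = (z - 3)*(z - 1)*(z^3 + 6*z^2 + 8*z) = z*(z - 3)*(z - 1)*(z^2 + 6*z + 8) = z*(z - 3)*(z - 1)*(z + 4)*(z + 2)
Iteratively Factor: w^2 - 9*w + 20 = (w - 4)*(w - 5)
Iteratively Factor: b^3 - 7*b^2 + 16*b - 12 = (b - 3)*(b^2 - 4*b + 4) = (b - 3)*(b - 2)*(b - 2)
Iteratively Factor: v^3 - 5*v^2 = (v)*(v^2 - 5*v) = v^2*(v - 5)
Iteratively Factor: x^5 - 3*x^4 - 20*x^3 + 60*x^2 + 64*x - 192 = (x - 3)*(x^4 - 20*x^2 + 64) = (x - 3)*(x + 4)*(x^3 - 4*x^2 - 4*x + 16) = (x - 3)*(x + 2)*(x + 4)*(x^2 - 6*x + 8) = (x - 4)*(x - 3)*(x + 2)*(x + 4)*(x - 2)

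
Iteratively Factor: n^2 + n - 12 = (n - 3)*(n + 4)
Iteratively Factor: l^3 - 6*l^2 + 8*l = (l)*(l^2 - 6*l + 8) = l*(l - 2)*(l - 4)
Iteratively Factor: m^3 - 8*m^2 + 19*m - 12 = (m - 3)*(m^2 - 5*m + 4) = (m - 3)*(m - 1)*(m - 4)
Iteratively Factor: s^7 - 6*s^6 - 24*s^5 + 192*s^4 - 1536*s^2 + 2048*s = (s + 4)*(s^6 - 10*s^5 + 16*s^4 + 128*s^3 - 512*s^2 + 512*s) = (s - 4)*(s + 4)*(s^5 - 6*s^4 - 8*s^3 + 96*s^2 - 128*s) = (s - 4)^2*(s + 4)*(s^4 - 2*s^3 - 16*s^2 + 32*s) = (s - 4)^2*(s + 4)^2*(s^3 - 6*s^2 + 8*s) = (s - 4)^3*(s + 4)^2*(s^2 - 2*s) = s*(s - 4)^3*(s + 4)^2*(s - 2)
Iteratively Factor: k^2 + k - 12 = (k - 3)*(k + 4)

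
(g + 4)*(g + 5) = g^2 + 9*g + 20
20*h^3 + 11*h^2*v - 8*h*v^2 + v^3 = (-5*h + v)*(-4*h + v)*(h + v)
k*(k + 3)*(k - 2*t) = k^3 - 2*k^2*t + 3*k^2 - 6*k*t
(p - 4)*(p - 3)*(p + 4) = p^3 - 3*p^2 - 16*p + 48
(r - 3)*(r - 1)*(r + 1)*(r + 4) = r^4 + r^3 - 13*r^2 - r + 12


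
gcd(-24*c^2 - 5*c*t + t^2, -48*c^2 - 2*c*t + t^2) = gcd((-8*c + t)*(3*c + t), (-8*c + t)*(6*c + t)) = -8*c + t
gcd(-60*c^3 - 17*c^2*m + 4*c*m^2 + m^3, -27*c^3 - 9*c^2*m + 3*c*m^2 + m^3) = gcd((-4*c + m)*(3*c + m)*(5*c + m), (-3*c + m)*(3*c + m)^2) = 3*c + m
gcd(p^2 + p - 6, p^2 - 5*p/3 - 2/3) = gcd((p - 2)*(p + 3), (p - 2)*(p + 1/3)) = p - 2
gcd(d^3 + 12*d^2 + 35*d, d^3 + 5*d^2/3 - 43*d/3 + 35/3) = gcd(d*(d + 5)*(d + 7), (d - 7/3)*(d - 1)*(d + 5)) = d + 5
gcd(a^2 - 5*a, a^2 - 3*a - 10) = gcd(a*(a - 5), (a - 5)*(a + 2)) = a - 5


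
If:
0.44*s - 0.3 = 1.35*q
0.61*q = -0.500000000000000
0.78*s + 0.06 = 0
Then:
No Solution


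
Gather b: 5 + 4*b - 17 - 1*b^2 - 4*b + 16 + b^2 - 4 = 0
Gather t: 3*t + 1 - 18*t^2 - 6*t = -18*t^2 - 3*t + 1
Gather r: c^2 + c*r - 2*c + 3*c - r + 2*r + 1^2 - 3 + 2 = c^2 + c + r*(c + 1)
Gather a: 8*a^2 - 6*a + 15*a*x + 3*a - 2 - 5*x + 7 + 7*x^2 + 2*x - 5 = 8*a^2 + a*(15*x - 3) + 7*x^2 - 3*x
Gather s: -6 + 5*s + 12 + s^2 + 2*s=s^2 + 7*s + 6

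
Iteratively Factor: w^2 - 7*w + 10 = (w - 2)*(w - 5)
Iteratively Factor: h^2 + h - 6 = (h + 3)*(h - 2)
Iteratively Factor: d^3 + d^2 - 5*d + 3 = (d - 1)*(d^2 + 2*d - 3) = (d - 1)^2*(d + 3)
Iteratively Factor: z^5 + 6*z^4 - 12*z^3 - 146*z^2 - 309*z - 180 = (z - 5)*(z^4 + 11*z^3 + 43*z^2 + 69*z + 36) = (z - 5)*(z + 4)*(z^3 + 7*z^2 + 15*z + 9) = (z - 5)*(z + 3)*(z + 4)*(z^2 + 4*z + 3) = (z - 5)*(z + 1)*(z + 3)*(z + 4)*(z + 3)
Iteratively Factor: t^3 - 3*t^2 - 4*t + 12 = (t + 2)*(t^2 - 5*t + 6) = (t - 2)*(t + 2)*(t - 3)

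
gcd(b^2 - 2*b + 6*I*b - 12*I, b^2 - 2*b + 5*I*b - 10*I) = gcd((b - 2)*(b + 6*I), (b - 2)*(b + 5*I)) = b - 2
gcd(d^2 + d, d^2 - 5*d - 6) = d + 1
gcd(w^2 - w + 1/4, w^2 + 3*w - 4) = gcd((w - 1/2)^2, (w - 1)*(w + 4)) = 1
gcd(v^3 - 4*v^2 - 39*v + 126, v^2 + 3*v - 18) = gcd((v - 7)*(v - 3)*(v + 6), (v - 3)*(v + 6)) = v^2 + 3*v - 18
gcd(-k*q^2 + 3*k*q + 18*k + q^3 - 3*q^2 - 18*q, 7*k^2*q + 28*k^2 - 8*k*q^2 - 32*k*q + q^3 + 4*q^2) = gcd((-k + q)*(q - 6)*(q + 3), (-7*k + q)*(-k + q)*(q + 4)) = -k + q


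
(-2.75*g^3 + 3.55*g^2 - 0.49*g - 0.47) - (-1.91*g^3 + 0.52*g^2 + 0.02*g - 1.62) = -0.84*g^3 + 3.03*g^2 - 0.51*g + 1.15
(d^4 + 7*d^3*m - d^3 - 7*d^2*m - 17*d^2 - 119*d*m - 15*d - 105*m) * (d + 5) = d^5 + 7*d^4*m + 4*d^4 + 28*d^3*m - 22*d^3 - 154*d^2*m - 100*d^2 - 700*d*m - 75*d - 525*m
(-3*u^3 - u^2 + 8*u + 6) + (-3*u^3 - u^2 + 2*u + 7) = -6*u^3 - 2*u^2 + 10*u + 13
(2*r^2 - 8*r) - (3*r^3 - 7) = -3*r^3 + 2*r^2 - 8*r + 7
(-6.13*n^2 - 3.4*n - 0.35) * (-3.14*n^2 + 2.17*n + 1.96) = 19.2482*n^4 - 2.6261*n^3 - 18.2938*n^2 - 7.4235*n - 0.686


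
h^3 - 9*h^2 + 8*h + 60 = (h - 6)*(h - 5)*(h + 2)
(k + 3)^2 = k^2 + 6*k + 9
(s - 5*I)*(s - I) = s^2 - 6*I*s - 5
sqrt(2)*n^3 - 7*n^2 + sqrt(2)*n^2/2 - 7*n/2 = n*(n - 7*sqrt(2)/2)*(sqrt(2)*n + sqrt(2)/2)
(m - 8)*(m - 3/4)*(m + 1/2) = m^3 - 33*m^2/4 + 13*m/8 + 3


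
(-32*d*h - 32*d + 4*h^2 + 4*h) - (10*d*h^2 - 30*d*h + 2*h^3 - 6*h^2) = -10*d*h^2 - 2*d*h - 32*d - 2*h^3 + 10*h^2 + 4*h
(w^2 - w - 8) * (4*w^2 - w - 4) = 4*w^4 - 5*w^3 - 35*w^2 + 12*w + 32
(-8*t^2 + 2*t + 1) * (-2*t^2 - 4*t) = 16*t^4 + 28*t^3 - 10*t^2 - 4*t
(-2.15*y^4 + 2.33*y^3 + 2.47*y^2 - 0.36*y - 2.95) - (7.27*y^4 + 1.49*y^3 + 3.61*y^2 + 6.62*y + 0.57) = -9.42*y^4 + 0.84*y^3 - 1.14*y^2 - 6.98*y - 3.52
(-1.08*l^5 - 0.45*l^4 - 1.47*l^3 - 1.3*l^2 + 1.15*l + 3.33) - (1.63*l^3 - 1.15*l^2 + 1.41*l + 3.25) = -1.08*l^5 - 0.45*l^4 - 3.1*l^3 - 0.15*l^2 - 0.26*l + 0.0800000000000001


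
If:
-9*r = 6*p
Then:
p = -3*r/2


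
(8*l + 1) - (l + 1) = 7*l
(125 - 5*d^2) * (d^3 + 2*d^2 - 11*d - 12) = -5*d^5 - 10*d^4 + 180*d^3 + 310*d^2 - 1375*d - 1500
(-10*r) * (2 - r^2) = 10*r^3 - 20*r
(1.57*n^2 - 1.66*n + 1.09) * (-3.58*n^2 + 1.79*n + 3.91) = -5.6206*n^4 + 8.7531*n^3 - 0.734900000000001*n^2 - 4.5395*n + 4.2619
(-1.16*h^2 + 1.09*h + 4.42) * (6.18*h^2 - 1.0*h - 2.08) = -7.1688*h^4 + 7.8962*h^3 + 28.6384*h^2 - 6.6872*h - 9.1936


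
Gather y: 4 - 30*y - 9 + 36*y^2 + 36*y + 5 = 36*y^2 + 6*y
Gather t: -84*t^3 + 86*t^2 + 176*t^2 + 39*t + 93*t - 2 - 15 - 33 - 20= -84*t^3 + 262*t^2 + 132*t - 70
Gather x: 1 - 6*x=1 - 6*x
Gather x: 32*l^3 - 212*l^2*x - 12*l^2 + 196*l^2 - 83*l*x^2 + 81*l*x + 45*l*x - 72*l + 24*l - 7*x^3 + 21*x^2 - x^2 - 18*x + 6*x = 32*l^3 + 184*l^2 - 48*l - 7*x^3 + x^2*(20 - 83*l) + x*(-212*l^2 + 126*l - 12)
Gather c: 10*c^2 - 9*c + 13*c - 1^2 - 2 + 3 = 10*c^2 + 4*c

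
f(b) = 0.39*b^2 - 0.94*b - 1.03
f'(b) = 0.78*b - 0.94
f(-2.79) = 4.63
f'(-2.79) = -3.12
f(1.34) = -1.59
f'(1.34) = 0.11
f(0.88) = -1.56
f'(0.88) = -0.25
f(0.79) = -1.53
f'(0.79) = -0.32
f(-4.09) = 9.34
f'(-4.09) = -4.13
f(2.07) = -1.30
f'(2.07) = 0.67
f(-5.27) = 14.76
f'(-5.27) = -5.05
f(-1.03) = 0.35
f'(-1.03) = -1.74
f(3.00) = -0.34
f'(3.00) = 1.40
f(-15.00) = 100.82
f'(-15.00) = -12.64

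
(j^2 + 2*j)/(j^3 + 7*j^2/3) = 3*(j + 2)/(j*(3*j + 7))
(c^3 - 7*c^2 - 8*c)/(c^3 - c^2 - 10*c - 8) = c*(c - 8)/(c^2 - 2*c - 8)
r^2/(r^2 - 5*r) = r/(r - 5)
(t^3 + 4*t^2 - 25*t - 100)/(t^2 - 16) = (t^2 - 25)/(t - 4)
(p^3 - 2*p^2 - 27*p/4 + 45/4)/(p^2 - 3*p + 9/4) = (2*p^2 - p - 15)/(2*p - 3)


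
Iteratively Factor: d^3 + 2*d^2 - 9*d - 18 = (d + 3)*(d^2 - d - 6) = (d + 2)*(d + 3)*(d - 3)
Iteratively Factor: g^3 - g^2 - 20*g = (g)*(g^2 - g - 20) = g*(g - 5)*(g + 4)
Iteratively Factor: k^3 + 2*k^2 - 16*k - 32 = (k + 4)*(k^2 - 2*k - 8) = (k + 2)*(k + 4)*(k - 4)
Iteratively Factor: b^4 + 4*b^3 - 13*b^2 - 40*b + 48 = (b + 4)*(b^3 - 13*b + 12) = (b + 4)^2*(b^2 - 4*b + 3) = (b - 1)*(b + 4)^2*(b - 3)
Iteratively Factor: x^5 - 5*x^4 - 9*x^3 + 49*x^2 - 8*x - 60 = (x - 5)*(x^4 - 9*x^2 + 4*x + 12) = (x - 5)*(x + 1)*(x^3 - x^2 - 8*x + 12) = (x - 5)*(x + 1)*(x + 3)*(x^2 - 4*x + 4) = (x - 5)*(x - 2)*(x + 1)*(x + 3)*(x - 2)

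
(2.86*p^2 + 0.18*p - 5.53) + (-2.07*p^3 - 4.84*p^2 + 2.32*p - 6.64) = -2.07*p^3 - 1.98*p^2 + 2.5*p - 12.17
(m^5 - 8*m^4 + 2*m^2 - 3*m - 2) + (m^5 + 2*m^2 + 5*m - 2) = 2*m^5 - 8*m^4 + 4*m^2 + 2*m - 4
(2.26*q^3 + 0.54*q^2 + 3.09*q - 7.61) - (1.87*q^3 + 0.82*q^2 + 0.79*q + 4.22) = 0.39*q^3 - 0.28*q^2 + 2.3*q - 11.83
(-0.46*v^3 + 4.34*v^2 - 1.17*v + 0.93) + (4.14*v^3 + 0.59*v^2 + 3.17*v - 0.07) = 3.68*v^3 + 4.93*v^2 + 2.0*v + 0.86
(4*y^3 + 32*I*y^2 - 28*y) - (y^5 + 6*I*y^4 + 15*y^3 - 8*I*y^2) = -y^5 - 6*I*y^4 - 11*y^3 + 40*I*y^2 - 28*y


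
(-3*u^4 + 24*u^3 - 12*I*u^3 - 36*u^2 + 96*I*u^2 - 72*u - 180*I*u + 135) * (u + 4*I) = -3*u^5 + 24*u^4 - 24*I*u^4 + 12*u^3 + 192*I*u^3 - 456*u^2 - 324*I*u^2 + 855*u - 288*I*u + 540*I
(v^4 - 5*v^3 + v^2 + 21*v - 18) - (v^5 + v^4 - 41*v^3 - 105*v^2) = -v^5 + 36*v^3 + 106*v^2 + 21*v - 18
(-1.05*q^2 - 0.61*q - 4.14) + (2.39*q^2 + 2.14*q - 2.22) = 1.34*q^2 + 1.53*q - 6.36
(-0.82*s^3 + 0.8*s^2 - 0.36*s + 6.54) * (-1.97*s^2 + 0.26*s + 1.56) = 1.6154*s^5 - 1.7892*s^4 - 0.362*s^3 - 11.7294*s^2 + 1.1388*s + 10.2024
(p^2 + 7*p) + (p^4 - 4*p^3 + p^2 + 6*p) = p^4 - 4*p^3 + 2*p^2 + 13*p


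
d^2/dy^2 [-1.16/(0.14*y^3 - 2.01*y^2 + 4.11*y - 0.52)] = ((0.9744*y - 4.6632)*(0.14*y^3 - 2.01*y^2 + 4.11*y - 0.52) - 1.16*(0.42*y^2 - 4.02*y + 4.11)*(0.84*y^2 - 8.04*y + 8.22))/(0.14*y^3 - 2.01*y^2 + 4.11*y - 0.52)^3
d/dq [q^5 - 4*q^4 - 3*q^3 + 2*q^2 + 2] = q*(5*q^3 - 16*q^2 - 9*q + 4)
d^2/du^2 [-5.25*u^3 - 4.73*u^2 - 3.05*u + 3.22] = -31.5*u - 9.46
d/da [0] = 0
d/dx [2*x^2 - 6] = 4*x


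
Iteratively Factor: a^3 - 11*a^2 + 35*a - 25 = (a - 1)*(a^2 - 10*a + 25) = (a - 5)*(a - 1)*(a - 5)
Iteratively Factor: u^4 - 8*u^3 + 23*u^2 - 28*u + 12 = (u - 1)*(u^3 - 7*u^2 + 16*u - 12) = (u - 2)*(u - 1)*(u^2 - 5*u + 6) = (u - 3)*(u - 2)*(u - 1)*(u - 2)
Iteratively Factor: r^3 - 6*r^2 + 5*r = (r - 1)*(r^2 - 5*r) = r*(r - 1)*(r - 5)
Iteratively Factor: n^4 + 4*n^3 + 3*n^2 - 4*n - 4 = (n + 1)*(n^3 + 3*n^2 - 4) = (n + 1)*(n + 2)*(n^2 + n - 2) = (n - 1)*(n + 1)*(n + 2)*(n + 2)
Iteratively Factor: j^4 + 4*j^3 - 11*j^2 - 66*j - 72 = (j + 3)*(j^3 + j^2 - 14*j - 24) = (j + 2)*(j + 3)*(j^2 - j - 12) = (j - 4)*(j + 2)*(j + 3)*(j + 3)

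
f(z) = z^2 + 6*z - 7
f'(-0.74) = 4.52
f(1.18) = 1.47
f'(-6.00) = -6.00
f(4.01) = 33.14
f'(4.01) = 14.02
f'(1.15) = 8.30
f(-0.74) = -10.89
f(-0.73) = -10.85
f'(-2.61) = 0.78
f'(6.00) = 18.00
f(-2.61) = -15.85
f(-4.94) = -12.24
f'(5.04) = 16.08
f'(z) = 2*z + 6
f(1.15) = 1.22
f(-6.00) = -7.00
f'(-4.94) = -3.88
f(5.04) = 48.64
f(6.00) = 65.00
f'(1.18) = 8.36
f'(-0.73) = 4.54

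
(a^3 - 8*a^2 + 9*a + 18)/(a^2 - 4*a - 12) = (a^2 - 2*a - 3)/(a + 2)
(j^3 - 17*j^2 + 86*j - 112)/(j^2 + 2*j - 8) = (j^2 - 15*j + 56)/(j + 4)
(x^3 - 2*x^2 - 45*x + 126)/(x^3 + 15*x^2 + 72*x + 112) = (x^2 - 9*x + 18)/(x^2 + 8*x + 16)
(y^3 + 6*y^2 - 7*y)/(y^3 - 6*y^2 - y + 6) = y*(y + 7)/(y^2 - 5*y - 6)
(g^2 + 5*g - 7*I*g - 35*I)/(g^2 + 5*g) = (g - 7*I)/g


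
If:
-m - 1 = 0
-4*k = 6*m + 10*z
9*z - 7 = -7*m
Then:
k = -43/18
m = -1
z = 14/9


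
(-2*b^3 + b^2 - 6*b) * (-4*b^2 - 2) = 8*b^5 - 4*b^4 + 28*b^3 - 2*b^2 + 12*b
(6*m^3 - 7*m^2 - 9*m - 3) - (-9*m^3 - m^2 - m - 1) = 15*m^3 - 6*m^2 - 8*m - 2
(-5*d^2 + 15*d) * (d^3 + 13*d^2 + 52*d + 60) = -5*d^5 - 50*d^4 - 65*d^3 + 480*d^2 + 900*d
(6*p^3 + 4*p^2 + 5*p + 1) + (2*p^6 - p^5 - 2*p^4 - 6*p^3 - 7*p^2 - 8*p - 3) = 2*p^6 - p^5 - 2*p^4 - 3*p^2 - 3*p - 2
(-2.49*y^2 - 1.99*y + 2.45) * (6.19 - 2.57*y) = 6.3993*y^3 - 10.2988*y^2 - 18.6146*y + 15.1655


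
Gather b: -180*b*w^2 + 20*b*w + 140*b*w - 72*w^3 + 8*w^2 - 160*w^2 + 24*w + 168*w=b*(-180*w^2 + 160*w) - 72*w^3 - 152*w^2 + 192*w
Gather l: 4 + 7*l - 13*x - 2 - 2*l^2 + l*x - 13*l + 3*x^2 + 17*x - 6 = -2*l^2 + l*(x - 6) + 3*x^2 + 4*x - 4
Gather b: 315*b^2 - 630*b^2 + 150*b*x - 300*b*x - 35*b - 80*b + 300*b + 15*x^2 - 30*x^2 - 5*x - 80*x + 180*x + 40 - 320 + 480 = -315*b^2 + b*(185 - 150*x) - 15*x^2 + 95*x + 200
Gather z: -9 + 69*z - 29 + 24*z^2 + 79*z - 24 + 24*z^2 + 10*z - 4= 48*z^2 + 158*z - 66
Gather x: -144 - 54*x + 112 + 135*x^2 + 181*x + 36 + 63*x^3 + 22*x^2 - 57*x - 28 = 63*x^3 + 157*x^2 + 70*x - 24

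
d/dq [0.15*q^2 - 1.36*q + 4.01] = 0.3*q - 1.36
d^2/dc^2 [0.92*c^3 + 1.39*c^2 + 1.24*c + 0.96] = 5.52*c + 2.78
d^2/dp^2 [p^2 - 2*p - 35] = 2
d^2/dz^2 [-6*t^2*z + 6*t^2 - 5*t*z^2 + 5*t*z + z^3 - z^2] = -10*t + 6*z - 2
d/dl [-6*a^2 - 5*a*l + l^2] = -5*a + 2*l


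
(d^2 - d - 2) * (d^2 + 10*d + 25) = d^4 + 9*d^3 + 13*d^2 - 45*d - 50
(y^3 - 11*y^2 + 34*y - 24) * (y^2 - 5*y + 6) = y^5 - 16*y^4 + 95*y^3 - 260*y^2 + 324*y - 144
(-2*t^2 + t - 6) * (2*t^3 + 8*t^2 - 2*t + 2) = -4*t^5 - 14*t^4 - 54*t^2 + 14*t - 12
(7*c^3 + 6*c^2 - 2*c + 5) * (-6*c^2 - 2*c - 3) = -42*c^5 - 50*c^4 - 21*c^3 - 44*c^2 - 4*c - 15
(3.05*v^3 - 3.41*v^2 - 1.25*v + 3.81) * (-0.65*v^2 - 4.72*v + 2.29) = -1.9825*v^5 - 12.1795*v^4 + 23.8922*v^3 - 4.3854*v^2 - 20.8457*v + 8.7249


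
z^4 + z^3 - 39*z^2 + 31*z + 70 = (z - 5)*(z - 2)*(z + 1)*(z + 7)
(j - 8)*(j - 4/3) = j^2 - 28*j/3 + 32/3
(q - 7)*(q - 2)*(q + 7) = q^3 - 2*q^2 - 49*q + 98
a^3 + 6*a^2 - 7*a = a*(a - 1)*(a + 7)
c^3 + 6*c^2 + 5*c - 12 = (c - 1)*(c + 3)*(c + 4)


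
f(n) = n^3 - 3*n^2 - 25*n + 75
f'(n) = 3*n^2 - 6*n - 25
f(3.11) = -1.69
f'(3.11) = -14.64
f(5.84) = 25.86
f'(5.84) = 42.28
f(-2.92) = 97.52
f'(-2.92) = 18.10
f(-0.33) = 82.89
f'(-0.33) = -22.69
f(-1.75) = 104.20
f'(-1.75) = -5.31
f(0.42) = 64.04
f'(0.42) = -26.99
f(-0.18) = 79.40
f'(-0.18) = -23.82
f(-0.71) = 90.88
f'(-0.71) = -19.23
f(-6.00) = -99.00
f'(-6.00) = 119.00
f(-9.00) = -672.00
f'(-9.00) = 272.00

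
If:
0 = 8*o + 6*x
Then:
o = -3*x/4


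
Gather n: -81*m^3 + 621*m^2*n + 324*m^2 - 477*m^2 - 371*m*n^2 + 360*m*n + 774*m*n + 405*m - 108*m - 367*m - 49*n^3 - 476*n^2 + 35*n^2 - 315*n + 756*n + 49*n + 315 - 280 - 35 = -81*m^3 - 153*m^2 - 70*m - 49*n^3 + n^2*(-371*m - 441) + n*(621*m^2 + 1134*m + 490)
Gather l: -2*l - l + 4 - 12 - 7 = -3*l - 15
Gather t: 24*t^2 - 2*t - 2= 24*t^2 - 2*t - 2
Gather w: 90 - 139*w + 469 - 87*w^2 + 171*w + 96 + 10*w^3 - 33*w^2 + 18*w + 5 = 10*w^3 - 120*w^2 + 50*w + 660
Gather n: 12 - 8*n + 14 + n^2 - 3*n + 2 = n^2 - 11*n + 28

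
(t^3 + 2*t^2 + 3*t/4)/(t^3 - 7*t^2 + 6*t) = (t^2 + 2*t + 3/4)/(t^2 - 7*t + 6)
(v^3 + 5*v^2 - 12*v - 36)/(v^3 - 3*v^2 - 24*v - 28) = (v^2 + 3*v - 18)/(v^2 - 5*v - 14)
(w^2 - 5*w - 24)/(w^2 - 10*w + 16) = (w + 3)/(w - 2)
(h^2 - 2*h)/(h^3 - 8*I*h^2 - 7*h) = (2 - h)/(-h^2 + 8*I*h + 7)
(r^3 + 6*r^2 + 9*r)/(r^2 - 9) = r*(r + 3)/(r - 3)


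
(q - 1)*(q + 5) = q^2 + 4*q - 5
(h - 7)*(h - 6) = h^2 - 13*h + 42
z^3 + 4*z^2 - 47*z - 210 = (z - 7)*(z + 5)*(z + 6)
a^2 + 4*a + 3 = (a + 1)*(a + 3)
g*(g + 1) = g^2 + g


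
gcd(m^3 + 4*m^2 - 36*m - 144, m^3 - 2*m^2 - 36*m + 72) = m^2 - 36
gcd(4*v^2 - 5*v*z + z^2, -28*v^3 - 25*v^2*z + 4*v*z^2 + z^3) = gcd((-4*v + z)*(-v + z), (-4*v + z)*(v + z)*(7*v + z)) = -4*v + z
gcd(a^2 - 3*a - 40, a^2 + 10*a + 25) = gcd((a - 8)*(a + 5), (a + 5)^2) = a + 5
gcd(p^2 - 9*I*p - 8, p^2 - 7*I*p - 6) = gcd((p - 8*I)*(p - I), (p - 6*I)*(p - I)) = p - I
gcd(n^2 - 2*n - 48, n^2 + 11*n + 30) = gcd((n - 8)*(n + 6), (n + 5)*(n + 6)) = n + 6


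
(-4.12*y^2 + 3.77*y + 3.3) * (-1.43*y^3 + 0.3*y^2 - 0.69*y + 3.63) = 5.8916*y^5 - 6.6271*y^4 - 0.745199999999999*y^3 - 16.5669*y^2 + 11.4081*y + 11.979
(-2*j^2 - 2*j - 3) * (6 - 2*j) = 4*j^3 - 8*j^2 - 6*j - 18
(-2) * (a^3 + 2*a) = -2*a^3 - 4*a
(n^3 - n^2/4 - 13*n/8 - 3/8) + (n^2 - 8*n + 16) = n^3 + 3*n^2/4 - 77*n/8 + 125/8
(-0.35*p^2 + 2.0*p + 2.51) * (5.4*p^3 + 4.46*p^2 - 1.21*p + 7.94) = -1.89*p^5 + 9.239*p^4 + 22.8975*p^3 + 5.9956*p^2 + 12.8429*p + 19.9294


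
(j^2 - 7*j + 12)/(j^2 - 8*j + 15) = (j - 4)/(j - 5)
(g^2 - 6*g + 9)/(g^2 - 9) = (g - 3)/(g + 3)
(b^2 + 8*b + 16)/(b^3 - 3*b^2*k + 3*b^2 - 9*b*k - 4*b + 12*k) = (b + 4)/(b^2 - 3*b*k - b + 3*k)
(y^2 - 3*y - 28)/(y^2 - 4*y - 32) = (y - 7)/(y - 8)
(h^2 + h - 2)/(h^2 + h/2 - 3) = 2*(h - 1)/(2*h - 3)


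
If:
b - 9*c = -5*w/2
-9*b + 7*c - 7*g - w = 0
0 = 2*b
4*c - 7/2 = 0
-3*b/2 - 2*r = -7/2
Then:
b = 0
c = 7/8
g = 17/40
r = 7/4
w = 63/20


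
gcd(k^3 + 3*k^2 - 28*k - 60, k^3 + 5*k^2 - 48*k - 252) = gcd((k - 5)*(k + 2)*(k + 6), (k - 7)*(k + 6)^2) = k + 6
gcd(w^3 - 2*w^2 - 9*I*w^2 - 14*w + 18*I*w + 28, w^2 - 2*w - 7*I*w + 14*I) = w^2 + w*(-2 - 7*I) + 14*I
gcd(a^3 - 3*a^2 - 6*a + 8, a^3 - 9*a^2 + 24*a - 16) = a^2 - 5*a + 4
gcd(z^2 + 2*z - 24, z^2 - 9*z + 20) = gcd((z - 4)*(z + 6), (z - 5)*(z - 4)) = z - 4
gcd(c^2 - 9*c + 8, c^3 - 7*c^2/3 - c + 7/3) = c - 1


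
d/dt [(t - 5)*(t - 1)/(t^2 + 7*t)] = (13*t^2 - 10*t - 35)/(t^2*(t^2 + 14*t + 49))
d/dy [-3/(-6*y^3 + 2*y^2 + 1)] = 6*y*(2 - 9*y)/(-6*y^3 + 2*y^2 + 1)^2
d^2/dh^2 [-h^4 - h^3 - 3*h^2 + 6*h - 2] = -12*h^2 - 6*h - 6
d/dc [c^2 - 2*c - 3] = 2*c - 2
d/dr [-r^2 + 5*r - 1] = 5 - 2*r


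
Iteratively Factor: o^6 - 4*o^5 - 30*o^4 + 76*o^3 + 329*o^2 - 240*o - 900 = (o + 3)*(o^5 - 7*o^4 - 9*o^3 + 103*o^2 + 20*o - 300) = (o - 5)*(o + 3)*(o^4 - 2*o^3 - 19*o^2 + 8*o + 60) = (o - 5)^2*(o + 3)*(o^3 + 3*o^2 - 4*o - 12) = (o - 5)^2*(o + 3)^2*(o^2 - 4) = (o - 5)^2*(o - 2)*(o + 3)^2*(o + 2)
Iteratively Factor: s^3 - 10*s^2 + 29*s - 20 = (s - 1)*(s^2 - 9*s + 20) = (s - 5)*(s - 1)*(s - 4)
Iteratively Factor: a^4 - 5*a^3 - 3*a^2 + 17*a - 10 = (a - 1)*(a^3 - 4*a^2 - 7*a + 10) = (a - 5)*(a - 1)*(a^2 + a - 2) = (a - 5)*(a - 1)^2*(a + 2)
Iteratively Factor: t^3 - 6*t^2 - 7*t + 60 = (t - 4)*(t^2 - 2*t - 15) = (t - 5)*(t - 4)*(t + 3)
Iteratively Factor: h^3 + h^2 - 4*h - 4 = (h + 2)*(h^2 - h - 2) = (h - 2)*(h + 2)*(h + 1)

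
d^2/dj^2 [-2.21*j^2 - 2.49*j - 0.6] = -4.42000000000000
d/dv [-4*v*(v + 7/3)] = -8*v - 28/3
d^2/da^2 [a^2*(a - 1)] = 6*a - 2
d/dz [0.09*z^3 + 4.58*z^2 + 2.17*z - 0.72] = 0.27*z^2 + 9.16*z + 2.17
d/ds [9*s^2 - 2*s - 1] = 18*s - 2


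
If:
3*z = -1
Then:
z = -1/3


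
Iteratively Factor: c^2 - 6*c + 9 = (c - 3)*(c - 3)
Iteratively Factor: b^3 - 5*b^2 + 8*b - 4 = (b - 2)*(b^2 - 3*b + 2) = (b - 2)*(b - 1)*(b - 2)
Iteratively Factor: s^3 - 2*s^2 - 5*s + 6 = (s - 3)*(s^2 + s - 2) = (s - 3)*(s - 1)*(s + 2)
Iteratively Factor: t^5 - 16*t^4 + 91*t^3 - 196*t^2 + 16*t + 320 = (t - 5)*(t^4 - 11*t^3 + 36*t^2 - 16*t - 64) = (t - 5)*(t + 1)*(t^3 - 12*t^2 + 48*t - 64) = (t - 5)*(t - 4)*(t + 1)*(t^2 - 8*t + 16) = (t - 5)*(t - 4)^2*(t + 1)*(t - 4)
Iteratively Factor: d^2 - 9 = (d + 3)*(d - 3)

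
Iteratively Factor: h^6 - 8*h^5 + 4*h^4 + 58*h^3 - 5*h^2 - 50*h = (h + 2)*(h^5 - 10*h^4 + 24*h^3 + 10*h^2 - 25*h) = (h - 1)*(h + 2)*(h^4 - 9*h^3 + 15*h^2 + 25*h) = (h - 1)*(h + 1)*(h + 2)*(h^3 - 10*h^2 + 25*h) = h*(h - 1)*(h + 1)*(h + 2)*(h^2 - 10*h + 25) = h*(h - 5)*(h - 1)*(h + 1)*(h + 2)*(h - 5)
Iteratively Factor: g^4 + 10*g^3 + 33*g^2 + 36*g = (g + 3)*(g^3 + 7*g^2 + 12*g) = (g + 3)*(g + 4)*(g^2 + 3*g) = g*(g + 3)*(g + 4)*(g + 3)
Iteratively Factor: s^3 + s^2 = (s + 1)*(s^2) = s*(s + 1)*(s)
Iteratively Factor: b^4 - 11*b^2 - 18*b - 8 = (b - 4)*(b^3 + 4*b^2 + 5*b + 2) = (b - 4)*(b + 1)*(b^2 + 3*b + 2) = (b - 4)*(b + 1)*(b + 2)*(b + 1)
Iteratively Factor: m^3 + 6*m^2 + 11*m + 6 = (m + 1)*(m^2 + 5*m + 6) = (m + 1)*(m + 3)*(m + 2)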